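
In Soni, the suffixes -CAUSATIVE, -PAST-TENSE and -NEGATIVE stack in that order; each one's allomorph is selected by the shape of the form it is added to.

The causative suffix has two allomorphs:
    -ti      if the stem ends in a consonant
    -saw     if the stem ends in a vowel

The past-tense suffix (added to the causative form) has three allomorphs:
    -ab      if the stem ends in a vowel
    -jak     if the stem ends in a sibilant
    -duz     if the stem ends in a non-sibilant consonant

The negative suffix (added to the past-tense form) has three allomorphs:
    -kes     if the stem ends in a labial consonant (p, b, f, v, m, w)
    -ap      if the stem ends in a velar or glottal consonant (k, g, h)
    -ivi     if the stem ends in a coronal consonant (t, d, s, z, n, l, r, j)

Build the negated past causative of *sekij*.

sekijtiabkes

*sekij* — final sound /j/ (a consonant) → -ti → *sekijti*.
Since the final sound of the causative form *sekijti* is /i/ (a vowel), it takes -ab, giving *sekijtiab*.
Since the final consonant of the past-tense form *sekijtiab* is /b/ (labial), it takes -kes, giving *sekijtiabkes*.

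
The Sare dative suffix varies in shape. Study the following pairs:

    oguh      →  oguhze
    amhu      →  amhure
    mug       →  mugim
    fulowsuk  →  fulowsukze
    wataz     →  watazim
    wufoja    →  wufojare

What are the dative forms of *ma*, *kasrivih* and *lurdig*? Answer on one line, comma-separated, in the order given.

The suffix is conditioned by the final sound: -ze when the stem ends in a voiceless consonant (*oguh*, *fulowsuk*); -im when the stem ends in a voiced consonant (*mug*, *wataz*); -re when the stem ends in a vowel (*amhu*, *wufoja*).
The final sound of *ma* is /a/, which is a vowel, so the suffix is -re, giving *mare*.
*kasrivih*: final sound = /h/, a voiceless consonant → -ze → *kasrivihze*.
Since the final sound of *lurdig* is /g/ (a voiced consonant), it takes -im, giving *lurdigim*.

mare, kasrivihze, lurdigim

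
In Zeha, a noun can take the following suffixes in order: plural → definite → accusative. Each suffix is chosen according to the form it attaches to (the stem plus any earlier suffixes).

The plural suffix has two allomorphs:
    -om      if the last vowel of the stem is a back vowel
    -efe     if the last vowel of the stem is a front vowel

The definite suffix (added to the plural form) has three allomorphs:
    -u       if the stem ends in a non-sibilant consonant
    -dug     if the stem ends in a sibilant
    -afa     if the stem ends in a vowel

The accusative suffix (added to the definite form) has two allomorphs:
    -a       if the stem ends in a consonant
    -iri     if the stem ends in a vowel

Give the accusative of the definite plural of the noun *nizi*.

niziefeafairi

The last vowel of *nizi* is /i/, which is a front vowel, so the plural suffix is -efe, giving *niziefe*.
The plural form *niziefe* — final sound /e/ (a vowel) → -afa → *niziefeafa*.
Since the final sound of the definite form *niziefeafa* is /a/ (a vowel), it takes -iri, giving *niziefeafairi*.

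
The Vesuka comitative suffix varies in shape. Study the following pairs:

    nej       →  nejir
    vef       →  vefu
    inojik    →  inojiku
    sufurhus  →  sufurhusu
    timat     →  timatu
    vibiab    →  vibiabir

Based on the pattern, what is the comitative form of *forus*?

forusu

The suffix is conditioned by the final consonant: -u when the stem ends in a voiceless consonant (*vef*, *inojik*, *sufurhus*, *timat*); -ir when the stem ends in a voiced consonant (*nej*, *vibiab*).
*forus*: final consonant = /s/, voiceless → -u → *forusu*.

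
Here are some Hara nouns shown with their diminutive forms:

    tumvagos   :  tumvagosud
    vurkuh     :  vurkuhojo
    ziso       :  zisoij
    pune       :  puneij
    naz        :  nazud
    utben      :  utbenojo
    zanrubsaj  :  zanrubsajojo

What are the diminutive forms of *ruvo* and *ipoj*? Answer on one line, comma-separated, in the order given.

ruvoij, ipojojo

Looking at the final sound of each stem: -ud when the stem ends in a sibilant (*tumvagos*, *naz*); -ojo when the stem ends in a non-sibilant consonant (*vurkuh*, *utben*, *zanrubsaj*); -ij when the stem ends in a vowel (*ziso*, *pune*).
The final sound of *ruvo* is /o/, which is a vowel, so the suffix is -ij, giving *ruvoij*.
The final sound of *ipoj* is /j/, which is a non-sibilant consonant, so the suffix is -ojo, giving *ipojojo*.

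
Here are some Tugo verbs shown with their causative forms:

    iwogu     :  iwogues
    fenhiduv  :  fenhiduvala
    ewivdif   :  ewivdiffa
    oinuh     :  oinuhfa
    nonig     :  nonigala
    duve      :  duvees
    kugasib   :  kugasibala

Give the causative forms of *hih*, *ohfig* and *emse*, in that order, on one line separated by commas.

The alternation tracks the final sound of the stem — -fa when the stem ends in a voiceless consonant (*ewivdif*, *oinuh*); -ala when the stem ends in a voiced consonant (*fenhiduv*, *nonig*, *kugasib*); -es when the stem ends in a vowel (*iwogu*, *duve*).
*hih* — final sound /h/ (a voiceless consonant) → -fa → *hihfa*.
*ohfig*: final sound = /g/, a voiced consonant → -ala → *ohfigala*.
*emse* — final sound /e/ (a vowel) → -es → *emsees*.

hihfa, ohfigala, emsees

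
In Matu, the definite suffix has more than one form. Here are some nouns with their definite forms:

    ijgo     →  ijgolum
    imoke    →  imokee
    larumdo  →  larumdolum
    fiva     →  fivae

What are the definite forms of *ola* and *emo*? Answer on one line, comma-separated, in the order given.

olae, emolum

The suffix is conditioned by the last vowel: -lum when the last vowel of the stem is a rounded vowel (*ijgo*, *larumdo*); -e when the last vowel of the stem is an unrounded vowel (*imoke*, *fiva*).
*ola* — last vowel /a/ (an unrounded vowel) → -e → *olae*.
Since the last vowel of *emo* is /o/ (a rounded vowel), it takes -lum, giving *emolum*.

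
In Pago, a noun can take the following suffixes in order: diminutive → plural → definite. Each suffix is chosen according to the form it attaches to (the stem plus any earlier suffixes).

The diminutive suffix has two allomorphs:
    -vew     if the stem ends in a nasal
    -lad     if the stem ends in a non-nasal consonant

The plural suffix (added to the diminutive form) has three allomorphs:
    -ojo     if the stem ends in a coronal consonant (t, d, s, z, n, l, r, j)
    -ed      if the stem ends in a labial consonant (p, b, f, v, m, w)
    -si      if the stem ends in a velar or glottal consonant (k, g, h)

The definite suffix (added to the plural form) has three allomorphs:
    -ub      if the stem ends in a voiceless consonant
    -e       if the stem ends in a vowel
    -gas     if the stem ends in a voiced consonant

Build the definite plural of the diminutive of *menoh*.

menohladojoe

*menoh*: final consonant = /h/, non-nasal → -lad → *menohlad*.
Since the final consonant of the diminutive form *menohlad* is /d/ (coronal), it takes -ojo, giving *menohladojo*.
The plural form *menohladojo* — final sound /o/ (a vowel) → -e → *menohladojoe*.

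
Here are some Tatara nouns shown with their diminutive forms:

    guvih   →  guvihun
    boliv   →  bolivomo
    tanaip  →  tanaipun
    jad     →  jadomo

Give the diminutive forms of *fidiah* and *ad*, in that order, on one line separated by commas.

The suffix is conditioned by the final consonant: -un when the stem ends in a voiceless consonant (*guvih*, *tanaip*); -omo when the stem ends in a voiced consonant (*boliv*, *jad*).
*fidiah* — final consonant /h/ (voiceless) → -un → *fidiahun*.
*ad* — final consonant /d/ (voiced) → -omo → *adomo*.

fidiahun, adomo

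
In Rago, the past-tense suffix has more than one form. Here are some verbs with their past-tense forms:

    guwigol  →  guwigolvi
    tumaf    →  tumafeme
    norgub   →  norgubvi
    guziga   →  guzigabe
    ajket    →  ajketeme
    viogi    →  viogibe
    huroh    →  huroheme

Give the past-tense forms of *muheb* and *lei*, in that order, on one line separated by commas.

The suffix is conditioned by the final sound: -eme when the stem ends in a voiceless consonant (*tumaf*, *ajket*, *huroh*); -vi when the stem ends in a voiced consonant (*guwigol*, *norgub*); -be when the stem ends in a vowel (*guziga*, *viogi*).
*muheb* — final sound /b/ (a voiced consonant) → -vi → *muhebvi*.
The final sound of *lei* is /i/, which is a vowel, so the suffix is -be, giving *leibe*.

muhebvi, leibe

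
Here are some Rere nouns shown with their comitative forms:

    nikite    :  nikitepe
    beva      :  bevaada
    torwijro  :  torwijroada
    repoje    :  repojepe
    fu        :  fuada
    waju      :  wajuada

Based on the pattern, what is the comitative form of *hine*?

hinepe

The pattern is front/back vowel harmony: -pe when the last vowel of the stem is a front vowel (*nikite*, *repoje*); -ada when the last vowel of the stem is a back vowel (*beva*, *torwijro*, *fu*, *waju*).
The last vowel of *hine* is /e/, which is a front vowel, so the suffix is -pe, giving *hinepe*.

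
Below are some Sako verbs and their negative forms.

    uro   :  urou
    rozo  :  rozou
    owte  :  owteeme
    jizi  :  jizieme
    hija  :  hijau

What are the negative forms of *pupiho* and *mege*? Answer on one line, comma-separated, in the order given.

The pattern is front/back vowel harmony: -eme when the last vowel of the stem is a front vowel (*owte*, *jizi*); -u when the last vowel of the stem is a back vowel (*uro*, *rozo*, *hija*).
*pupiho*: last vowel = /o/, a back vowel → -u → *pupihou*.
Since the last vowel of *mege* is /e/ (a front vowel), it takes -eme, giving *megeeme*.

pupihou, megeeme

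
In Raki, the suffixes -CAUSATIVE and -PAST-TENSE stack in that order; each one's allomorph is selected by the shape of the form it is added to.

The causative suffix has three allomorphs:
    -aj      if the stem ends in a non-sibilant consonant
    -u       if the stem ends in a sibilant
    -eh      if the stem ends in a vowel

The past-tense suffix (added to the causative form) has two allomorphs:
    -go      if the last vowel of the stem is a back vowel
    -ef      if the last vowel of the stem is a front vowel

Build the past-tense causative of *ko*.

koehef

*ko* — final sound /o/ (a vowel) → -eh → *koeh*.
The last vowel of the causative form *koeh* is /e/, which is a front vowel, so the past-tense suffix is -ef, giving *koehef*.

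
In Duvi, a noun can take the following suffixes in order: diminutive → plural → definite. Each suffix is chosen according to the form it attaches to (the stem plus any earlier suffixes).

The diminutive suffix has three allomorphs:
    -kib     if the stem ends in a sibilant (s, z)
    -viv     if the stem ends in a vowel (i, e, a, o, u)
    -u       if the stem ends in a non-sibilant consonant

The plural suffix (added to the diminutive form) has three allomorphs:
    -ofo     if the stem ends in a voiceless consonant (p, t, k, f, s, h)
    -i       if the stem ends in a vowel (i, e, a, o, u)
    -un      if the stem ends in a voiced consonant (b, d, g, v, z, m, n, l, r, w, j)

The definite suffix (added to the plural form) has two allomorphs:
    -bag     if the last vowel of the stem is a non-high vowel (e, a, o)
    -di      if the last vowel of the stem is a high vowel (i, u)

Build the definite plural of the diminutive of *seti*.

Since the final sound of *seti* is /i/ (a vowel), it takes -viv, giving *setiviv*.
The diminutive form *setiviv* — final sound /v/ (a voiced consonant) → -un → *setivivun*.
Since the last vowel of the plural form *setivivun* is /u/ (a high vowel), it takes -di, giving *setivivundi*.

setivivundi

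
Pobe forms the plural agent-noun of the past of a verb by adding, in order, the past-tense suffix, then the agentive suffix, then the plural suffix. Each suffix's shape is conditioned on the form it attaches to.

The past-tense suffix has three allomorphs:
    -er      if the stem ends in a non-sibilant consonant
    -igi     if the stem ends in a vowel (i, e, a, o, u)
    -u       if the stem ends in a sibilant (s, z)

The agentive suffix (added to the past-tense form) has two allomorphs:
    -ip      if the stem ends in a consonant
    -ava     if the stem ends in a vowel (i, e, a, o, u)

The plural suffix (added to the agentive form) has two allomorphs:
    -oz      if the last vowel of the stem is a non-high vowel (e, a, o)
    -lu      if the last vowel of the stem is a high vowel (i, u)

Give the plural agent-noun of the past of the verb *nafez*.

nafezuavaoz

*nafez* — final sound /z/ (a sibilant) → -u → *nafezu*.
The past-tense form *nafezu*: final sound = /u/, a vowel → -ava → *nafezuava*.
The last vowel of the agentive form *nafezuava* is /a/, which is a non-high vowel, so the plural suffix is -oz, giving *nafezuavaoz*.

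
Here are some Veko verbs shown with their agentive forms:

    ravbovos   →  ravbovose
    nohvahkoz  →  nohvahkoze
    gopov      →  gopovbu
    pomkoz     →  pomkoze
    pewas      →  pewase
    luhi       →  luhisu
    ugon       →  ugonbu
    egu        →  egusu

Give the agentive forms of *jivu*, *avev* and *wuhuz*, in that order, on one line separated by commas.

The pattern is sibilance of the final sound: -e when the stem ends in a sibilant (*ravbovos*, *nohvahkoz*, *pomkoz*, *pewas*); -bu when the stem ends in a non-sibilant consonant (*gopov*, *ugon*); -su when the stem ends in a vowel (*luhi*, *egu*).
Since the final sound of *jivu* is /u/ (a vowel), it takes -su, giving *jivusu*.
The final sound of *avev* is /v/, which is a non-sibilant consonant, so the suffix is -bu, giving *avevbu*.
Since the final sound of *wuhuz* is /z/ (a sibilant), it takes -e, giving *wuhuze*.

jivusu, avevbu, wuhuze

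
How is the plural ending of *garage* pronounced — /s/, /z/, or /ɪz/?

The stem *garage* ends in a sibilant (/s, z, ʃ, ʒ, tʃ, dʒ/).
The plural suffix surfaces as /ɪz/ after sibilants, /s/ after other voiceless consonants, and /z/ after other voiced sounds.
So the plural -s on *garage* is pronounced /ɪz/.

/ɪz/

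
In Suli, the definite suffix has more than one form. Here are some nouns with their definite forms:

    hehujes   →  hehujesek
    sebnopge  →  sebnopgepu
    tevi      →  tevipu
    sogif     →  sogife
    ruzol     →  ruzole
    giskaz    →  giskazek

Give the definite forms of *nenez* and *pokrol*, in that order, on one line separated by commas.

The alternation tracks the final sound of the stem — -ek when the stem ends in a sibilant (*hehujes*, *giskaz*); -e when the stem ends in a non-sibilant consonant (*sogif*, *ruzol*); -pu when the stem ends in a vowel (*sebnopge*, *tevi*).
The final sound of *nenez* is /z/, which is a sibilant, so the suffix is -ek, giving *nenezek*.
*pokrol*: final sound = /l/, a non-sibilant consonant → -e → *pokrole*.

nenezek, pokrole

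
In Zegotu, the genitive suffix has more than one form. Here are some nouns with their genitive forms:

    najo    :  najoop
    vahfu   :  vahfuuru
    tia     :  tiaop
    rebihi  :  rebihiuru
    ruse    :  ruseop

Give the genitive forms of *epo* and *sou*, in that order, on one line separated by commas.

epoop, souuru

The suffix is conditioned by the last vowel: -uru when the last vowel of the stem is a high vowel (*vahfu*, *rebihi*); -op when the last vowel of the stem is a non-high vowel (*najo*, *tia*, *ruse*).
*epo*: last vowel = /o/, a non-high vowel → -op → *epoop*.
*sou*: last vowel = /u/, a high vowel → -uru → *souuru*.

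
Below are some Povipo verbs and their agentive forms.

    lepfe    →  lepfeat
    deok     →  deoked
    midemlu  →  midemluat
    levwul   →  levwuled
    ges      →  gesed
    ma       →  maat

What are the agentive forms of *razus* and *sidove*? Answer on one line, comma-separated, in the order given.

Looking at the final sound of each stem: -ed when the stem ends in a consonant (*deok*, *levwul*, *ges*); -at when the stem ends in a vowel (*lepfe*, *midemlu*, *ma*).
The final sound of *razus* is /s/, which is a consonant, so the suffix is -ed, giving *razused*.
Since the final sound of *sidove* is /e/ (a vowel), it takes -at, giving *sidoveat*.

razused, sidoveat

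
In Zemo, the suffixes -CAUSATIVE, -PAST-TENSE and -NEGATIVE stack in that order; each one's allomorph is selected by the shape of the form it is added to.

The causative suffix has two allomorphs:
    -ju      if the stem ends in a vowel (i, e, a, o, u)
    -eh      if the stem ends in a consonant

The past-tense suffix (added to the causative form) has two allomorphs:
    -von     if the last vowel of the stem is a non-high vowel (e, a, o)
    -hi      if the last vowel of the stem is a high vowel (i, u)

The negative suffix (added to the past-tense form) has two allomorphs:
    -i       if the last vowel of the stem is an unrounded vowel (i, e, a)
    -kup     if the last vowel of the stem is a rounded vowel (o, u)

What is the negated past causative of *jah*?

*jah*: final sound = /h/, a consonant → -eh → *jaheh*.
The causative form *jaheh* — last vowel /e/ (a non-high vowel) → -von → *jahehvon*.
The past-tense form *jahehvon*: last vowel = /o/, a rounded vowel → -kup → *jahehvonkup*.

jahehvonkup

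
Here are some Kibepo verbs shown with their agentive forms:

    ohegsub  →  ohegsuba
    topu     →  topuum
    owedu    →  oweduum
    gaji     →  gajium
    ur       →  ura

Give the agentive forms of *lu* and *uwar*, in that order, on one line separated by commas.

The alternation tracks the final sound of the stem — -a when the stem ends in a consonant (*ohegsub*, *ur*); -um when the stem ends in a vowel (*topu*, *owedu*, *gaji*).
*lu* — final sound /u/ (a vowel) → -um → *luum*.
Since the final sound of *uwar* is /r/ (a consonant), it takes -a, giving *uwara*.

luum, uwara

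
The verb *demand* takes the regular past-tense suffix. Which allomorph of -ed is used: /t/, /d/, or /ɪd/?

The stem *demand* ends in /t/ or /d/.
The -ed suffix is realized as /ɪd/ after /t, d/; as /t/ after other voiceless consonants; and as /d/ after other voiced sounds.
So -ed on *demand* is pronounced /ɪd/.

/ɪd/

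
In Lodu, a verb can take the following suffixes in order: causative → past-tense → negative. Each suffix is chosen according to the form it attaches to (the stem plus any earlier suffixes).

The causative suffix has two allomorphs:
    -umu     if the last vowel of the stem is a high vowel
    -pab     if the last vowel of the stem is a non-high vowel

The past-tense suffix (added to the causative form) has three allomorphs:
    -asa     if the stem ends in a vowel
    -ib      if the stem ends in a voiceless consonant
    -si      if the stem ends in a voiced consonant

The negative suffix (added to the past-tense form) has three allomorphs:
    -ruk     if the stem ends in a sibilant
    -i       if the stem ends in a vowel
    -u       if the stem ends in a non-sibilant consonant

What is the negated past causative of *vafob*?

The last vowel of *vafob* is /o/, which is a non-high vowel, so the causative suffix is -pab, giving *vafobpab*.
Since the final sound of the causative form *vafobpab* is /b/ (a voiced consonant), it takes -si, giving *vafobpabsi*.
The past-tense form *vafobpabsi*: final sound = /i/, a vowel → -i → *vafobpabsii*.

vafobpabsii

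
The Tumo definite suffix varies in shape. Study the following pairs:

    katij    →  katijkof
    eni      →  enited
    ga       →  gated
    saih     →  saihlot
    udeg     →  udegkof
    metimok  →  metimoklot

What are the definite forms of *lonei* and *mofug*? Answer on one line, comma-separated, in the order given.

Looking at the final sound of each stem: -lot when the stem ends in a voiceless consonant (*saih*, *metimok*); -kof when the stem ends in a voiced consonant (*katij*, *udeg*); -ted when the stem ends in a vowel (*eni*, *ga*).
Since the final sound of *lonei* is /i/ (a vowel), it takes -ted, giving *loneited*.
Since the final sound of *mofug* is /g/ (a voiced consonant), it takes -kof, giving *mofugkof*.

loneited, mofugkof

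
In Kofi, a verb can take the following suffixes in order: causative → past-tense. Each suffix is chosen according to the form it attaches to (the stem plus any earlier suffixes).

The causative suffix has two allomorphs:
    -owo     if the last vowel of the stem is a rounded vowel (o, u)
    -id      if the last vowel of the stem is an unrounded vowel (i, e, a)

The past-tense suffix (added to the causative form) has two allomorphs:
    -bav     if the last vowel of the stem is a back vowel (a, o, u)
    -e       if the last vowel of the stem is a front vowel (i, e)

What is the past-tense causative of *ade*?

adeide

Since the last vowel of *ade* is /e/ (an unrounded vowel), it takes -id, giving *adeid*.
The causative form *adeid* — last vowel /i/ (a front vowel) → -e → *adeide*.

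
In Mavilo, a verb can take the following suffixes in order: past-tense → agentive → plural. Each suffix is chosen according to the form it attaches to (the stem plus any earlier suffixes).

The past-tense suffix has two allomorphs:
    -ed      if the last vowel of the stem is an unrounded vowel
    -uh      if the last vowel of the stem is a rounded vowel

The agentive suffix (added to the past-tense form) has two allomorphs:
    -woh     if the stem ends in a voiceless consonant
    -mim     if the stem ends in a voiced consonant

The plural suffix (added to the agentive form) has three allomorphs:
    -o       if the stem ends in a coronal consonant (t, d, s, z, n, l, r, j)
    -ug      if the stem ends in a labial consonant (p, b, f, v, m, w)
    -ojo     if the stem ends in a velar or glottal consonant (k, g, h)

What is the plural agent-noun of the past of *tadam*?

tadamedmimug

The last vowel of *tadam* is /a/, which is an unrounded vowel, so the past-tense suffix is -ed, giving *tadamed*.
The past-tense form *tadamed*: final consonant = /d/, voiced → -mim → *tadamedmim*.
The agentive form *tadamedmim*: final consonant = /m/, labial → -ug → *tadamedmimug*.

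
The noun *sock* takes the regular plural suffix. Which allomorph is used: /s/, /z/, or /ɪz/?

The stem *sock* ends in a voiceless non-sibilant consonant.
The plural suffix surfaces as /ɪz/ after sibilants, /s/ after other voiceless consonants, and /z/ after other voiced sounds.
So the plural -s on *sock* is pronounced /s/.

/s/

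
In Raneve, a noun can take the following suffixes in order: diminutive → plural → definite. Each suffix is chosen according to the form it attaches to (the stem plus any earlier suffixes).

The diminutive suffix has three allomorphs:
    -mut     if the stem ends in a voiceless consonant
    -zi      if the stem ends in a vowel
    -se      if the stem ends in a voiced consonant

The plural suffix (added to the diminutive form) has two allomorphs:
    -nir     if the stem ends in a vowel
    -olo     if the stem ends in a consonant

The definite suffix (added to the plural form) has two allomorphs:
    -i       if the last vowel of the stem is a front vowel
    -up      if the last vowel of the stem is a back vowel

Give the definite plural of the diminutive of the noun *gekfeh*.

gekfehmutoloup

Since the final sound of *gekfeh* is /h/ (a voiceless consonant), it takes -mut, giving *gekfehmut*.
Since the final sound of the diminutive form *gekfehmut* is /t/ (a consonant), it takes -olo, giving *gekfehmutolo*.
The plural form *gekfehmutolo*: last vowel = /o/, a back vowel → -up → *gekfehmutoloup*.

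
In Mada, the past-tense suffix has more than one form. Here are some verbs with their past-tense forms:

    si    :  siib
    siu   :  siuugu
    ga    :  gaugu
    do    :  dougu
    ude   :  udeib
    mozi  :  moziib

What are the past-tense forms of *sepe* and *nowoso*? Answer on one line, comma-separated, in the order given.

The pattern is front/back vowel harmony: -ib when the last vowel of the stem is a front vowel (*si*, *ude*, *mozi*); -ugu when the last vowel of the stem is a back vowel (*siu*, *ga*, *do*).
*sepe* — last vowel /e/ (a front vowel) → -ib → *sepeib*.
*nowoso* — last vowel /o/ (a back vowel) → -ugu → *nowosougu*.

sepeib, nowosougu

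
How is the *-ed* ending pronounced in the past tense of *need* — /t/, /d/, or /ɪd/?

The stem *need* ends in /t/ or /d/.
The -ed suffix is realized as /ɪd/ after /t, d/; as /t/ after other voiceless consonants; and as /d/ after other voiced sounds.
So -ed on *need* is pronounced /ɪd/.

/ɪd/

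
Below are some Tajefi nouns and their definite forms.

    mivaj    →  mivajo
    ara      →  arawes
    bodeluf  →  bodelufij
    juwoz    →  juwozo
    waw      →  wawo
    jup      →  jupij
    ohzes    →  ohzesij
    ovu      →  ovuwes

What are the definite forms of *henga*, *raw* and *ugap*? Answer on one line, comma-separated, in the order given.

The suffix is conditioned by the final sound: -ij when the stem ends in a voiceless consonant (*bodeluf*, *jup*, *ohzes*); -o when the stem ends in a voiced consonant (*mivaj*, *juwoz*, *waw*); -wes when the stem ends in a vowel (*ara*, *ovu*).
Since the final sound of *henga* is /a/ (a vowel), it takes -wes, giving *hengawes*.
The final sound of *raw* is /w/, which is a voiced consonant, so the suffix is -o, giving *rawo*.
Since the final sound of *ugap* is /p/ (a voiceless consonant), it takes -ij, giving *ugapij*.

hengawes, rawo, ugapij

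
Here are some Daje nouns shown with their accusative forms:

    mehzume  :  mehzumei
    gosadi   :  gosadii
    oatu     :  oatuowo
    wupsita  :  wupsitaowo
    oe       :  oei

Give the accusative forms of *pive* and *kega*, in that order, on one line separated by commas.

Looking at the last vowel of each stem: -i when the last vowel of the stem is a front vowel (*mehzume*, *gosadi*, *oe*); -owo when the last vowel of the stem is a back vowel (*oatu*, *wupsita*).
The last vowel of *pive* is /e/, which is a front vowel, so the suffix is -i, giving *pivei*.
*kega* — last vowel /a/ (a back vowel) → -owo → *kegaowo*.

pivei, kegaowo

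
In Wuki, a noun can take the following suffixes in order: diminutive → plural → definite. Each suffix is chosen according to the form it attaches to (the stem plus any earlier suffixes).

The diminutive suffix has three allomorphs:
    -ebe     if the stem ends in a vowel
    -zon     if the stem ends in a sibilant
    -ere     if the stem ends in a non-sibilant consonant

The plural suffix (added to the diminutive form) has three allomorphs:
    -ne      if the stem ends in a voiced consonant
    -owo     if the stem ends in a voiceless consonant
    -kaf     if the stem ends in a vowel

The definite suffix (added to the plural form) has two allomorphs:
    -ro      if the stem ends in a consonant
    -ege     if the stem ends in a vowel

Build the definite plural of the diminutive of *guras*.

*guras* — final sound /s/ (a sibilant) → -zon → *guraszon*.
The diminutive form *guraszon* — final sound /n/ (a voiced consonant) → -ne → *guraszonne*.
Since the final sound of the plural form *guraszonne* is /e/ (a vowel), it takes -ege, giving *guraszonneege*.

guraszonneege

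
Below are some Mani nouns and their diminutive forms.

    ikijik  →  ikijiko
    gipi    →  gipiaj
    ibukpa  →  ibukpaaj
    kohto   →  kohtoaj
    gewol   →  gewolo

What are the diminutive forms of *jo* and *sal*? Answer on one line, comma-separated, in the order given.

joaj, salo

The suffix is conditioned by the final sound: -o when the stem ends in a consonant (*ikijik*, *gewol*); -aj when the stem ends in a vowel (*gipi*, *ibukpa*, *kohto*).
Since the final sound of *jo* is /o/ (a vowel), it takes -aj, giving *joaj*.
The final sound of *sal* is /l/, which is a consonant, so the suffix is -o, giving *salo*.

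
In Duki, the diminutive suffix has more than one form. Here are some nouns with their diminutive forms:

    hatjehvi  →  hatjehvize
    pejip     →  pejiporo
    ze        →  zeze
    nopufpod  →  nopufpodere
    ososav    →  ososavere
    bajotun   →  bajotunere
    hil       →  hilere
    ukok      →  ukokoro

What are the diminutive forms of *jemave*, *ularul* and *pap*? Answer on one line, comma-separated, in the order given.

jemaveze, ularulere, paporo

Looking at the final sound of each stem: -oro when the stem ends in a voiceless consonant (*pejip*, *ukok*); -ere when the stem ends in a voiced consonant (*nopufpod*, *ososav*, *bajotun*, *hil*); -ze when the stem ends in a vowel (*hatjehvi*, *ze*).
Since the final sound of *jemave* is /e/ (a vowel), it takes -ze, giving *jemaveze*.
The final sound of *ularul* is /l/, which is a voiced consonant, so the suffix is -ere, giving *ularulere*.
*pap*: final sound = /p/, a voiceless consonant → -oro → *paporo*.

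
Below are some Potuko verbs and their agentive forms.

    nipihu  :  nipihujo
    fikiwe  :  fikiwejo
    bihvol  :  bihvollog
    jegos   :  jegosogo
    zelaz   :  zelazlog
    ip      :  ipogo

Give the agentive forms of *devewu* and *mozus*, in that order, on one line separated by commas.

devewujo, mozusogo

The suffix is conditioned by the final sound: -ogo when the stem ends in a voiceless consonant (*jegos*, *ip*); -log when the stem ends in a voiced consonant (*bihvol*, *zelaz*); -jo when the stem ends in a vowel (*nipihu*, *fikiwe*).
Since the final sound of *devewu* is /u/ (a vowel), it takes -jo, giving *devewujo*.
*mozus* — final sound /s/ (a voiceless consonant) → -ogo → *mozusogo*.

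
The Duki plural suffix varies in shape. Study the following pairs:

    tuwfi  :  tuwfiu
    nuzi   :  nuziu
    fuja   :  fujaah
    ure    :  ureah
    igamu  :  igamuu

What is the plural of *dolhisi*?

dolhisiu

The pattern is height harmony: -u when the last vowel of the stem is a high vowel (*tuwfi*, *nuzi*, *igamu*); -ah when the last vowel of the stem is a non-high vowel (*fuja*, *ure*).
*dolhisi*: last vowel = /i/, a high vowel → -u → *dolhisiu*.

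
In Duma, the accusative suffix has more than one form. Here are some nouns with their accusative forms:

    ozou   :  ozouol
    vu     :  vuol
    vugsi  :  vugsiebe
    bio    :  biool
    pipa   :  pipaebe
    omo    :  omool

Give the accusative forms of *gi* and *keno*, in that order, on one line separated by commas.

The alternation tracks the last vowel of the stem — -ol when the last vowel of the stem is a rounded vowel (*ozou*, *vu*, *bio*, *omo*); -ebe when the last vowel of the stem is an unrounded vowel (*vugsi*, *pipa*).
*gi*: last vowel = /i/, an unrounded vowel → -ebe → *giebe*.
*keno*: last vowel = /o/, a rounded vowel → -ol → *kenool*.

giebe, kenool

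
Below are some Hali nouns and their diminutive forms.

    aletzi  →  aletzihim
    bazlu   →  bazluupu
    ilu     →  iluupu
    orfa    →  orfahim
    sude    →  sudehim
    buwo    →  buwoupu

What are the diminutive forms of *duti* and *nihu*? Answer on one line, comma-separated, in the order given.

dutihim, nihuupu

The suffix is conditioned by the last vowel: -upu when the last vowel of the stem is a rounded vowel (*bazlu*, *ilu*, *buwo*); -him when the last vowel of the stem is an unrounded vowel (*aletzi*, *orfa*, *sude*).
Since the last vowel of *duti* is /i/ (an unrounded vowel), it takes -him, giving *dutihim*.
*nihu* — last vowel /u/ (a rounded vowel) → -upu → *nihuupu*.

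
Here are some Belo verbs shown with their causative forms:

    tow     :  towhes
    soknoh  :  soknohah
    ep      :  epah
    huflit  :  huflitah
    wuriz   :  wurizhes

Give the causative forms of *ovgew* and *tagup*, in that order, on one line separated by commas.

ovgewhes, tagupah

The pattern is voicing of the final consonant: -ah when the stem ends in a voiceless consonant (*soknoh*, *ep*, *huflit*); -hes when the stem ends in a voiced consonant (*tow*, *wuriz*).
*ovgew* — final consonant /w/ (voiced) → -hes → *ovgewhes*.
*tagup* — final consonant /p/ (voiceless) → -ah → *tagupah*.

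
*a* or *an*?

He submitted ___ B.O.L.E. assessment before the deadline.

a

The indefinite article is chosen by the initial *sound* of the following word, not its spelling.
The initialism *B.O.L.E.* is read letter by letter; the first letter, B, is pronounced /biː/, which begins with a consonant sound.
So the article is *a*: He submitted a B.O.L.E. assessment before the deadline.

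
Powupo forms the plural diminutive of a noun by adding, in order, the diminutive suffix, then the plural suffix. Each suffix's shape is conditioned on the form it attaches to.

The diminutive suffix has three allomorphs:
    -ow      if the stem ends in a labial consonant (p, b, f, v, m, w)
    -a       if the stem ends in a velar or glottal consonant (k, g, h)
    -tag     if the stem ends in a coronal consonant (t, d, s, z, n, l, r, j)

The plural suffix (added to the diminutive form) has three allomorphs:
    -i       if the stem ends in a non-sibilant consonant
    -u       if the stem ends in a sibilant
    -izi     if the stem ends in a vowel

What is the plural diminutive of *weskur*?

weskurtagi

*weskur* — final consonant /r/ (coronal) → -tag → *weskurtag*.
The diminutive form *weskurtag* — final sound /g/ (a non-sibilant consonant) → -i → *weskurtagi*.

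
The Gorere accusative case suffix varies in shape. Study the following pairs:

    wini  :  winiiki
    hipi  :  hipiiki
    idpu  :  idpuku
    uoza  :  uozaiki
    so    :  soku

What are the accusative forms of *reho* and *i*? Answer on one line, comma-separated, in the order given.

rehoku, iiki

The pattern is rounding harmony: -ku when the last vowel of the stem is a rounded vowel (*idpu*, *so*); -iki when the last vowel of the stem is an unrounded vowel (*wini*, *hipi*, *uoza*).
Since the last vowel of *reho* is /o/ (a rounded vowel), it takes -ku, giving *rehoku*.
The last vowel of *i* is /i/, which is an unrounded vowel, so the suffix is -iki, giving *iiki*.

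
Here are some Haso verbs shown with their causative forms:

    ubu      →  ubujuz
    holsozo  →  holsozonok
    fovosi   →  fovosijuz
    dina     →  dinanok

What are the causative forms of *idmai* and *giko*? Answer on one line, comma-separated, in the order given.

idmaijuz, gikonok

Looking at the last vowel of each stem: -juz when the last vowel of the stem is a high vowel (*ubu*, *fovosi*); -nok when the last vowel of the stem is a non-high vowel (*holsozo*, *dina*).
*idmai* — last vowel /i/ (a high vowel) → -juz → *idmaijuz*.
The last vowel of *giko* is /o/, which is a non-high vowel, so the suffix is -nok, giving *gikonok*.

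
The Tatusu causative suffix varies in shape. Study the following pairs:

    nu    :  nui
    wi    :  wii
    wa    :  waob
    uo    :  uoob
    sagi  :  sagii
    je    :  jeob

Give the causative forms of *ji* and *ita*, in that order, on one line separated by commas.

jii, itaob

The pattern is height harmony: -i when the last vowel of the stem is a high vowel (*nu*, *wi*, *sagi*); -ob when the last vowel of the stem is a non-high vowel (*wa*, *uo*, *je*).
*ji*: last vowel = /i/, a high vowel → -i → *jii*.
*ita*: last vowel = /a/, a non-high vowel → -ob → *itaob*.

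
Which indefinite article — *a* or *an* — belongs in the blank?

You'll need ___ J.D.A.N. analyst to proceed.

The indefinite article is chosen by the initial *sound* of the following word, not its spelling.
The initialism *J.D.A.N.* is read letter by letter; the first letter, J, is pronounced /dʒeɪ/, which begins with a consonant sound.
So the article is *a*: You'll need a J.D.A.N. analyst to proceed.

a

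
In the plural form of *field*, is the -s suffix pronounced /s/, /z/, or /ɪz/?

The stem *field* ends in a voiced non-sibilant sound.
The plural suffix surfaces as /ɪz/ after sibilants, /s/ after other voiceless consonants, and /z/ after other voiced sounds.
So the plural -s on *field* is pronounced /z/.

/z/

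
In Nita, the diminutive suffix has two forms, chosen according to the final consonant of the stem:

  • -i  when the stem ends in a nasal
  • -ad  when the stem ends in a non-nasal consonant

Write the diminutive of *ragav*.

*ragav*: final consonant = /v/, non-nasal → -ad → *ragavad*.

ragavad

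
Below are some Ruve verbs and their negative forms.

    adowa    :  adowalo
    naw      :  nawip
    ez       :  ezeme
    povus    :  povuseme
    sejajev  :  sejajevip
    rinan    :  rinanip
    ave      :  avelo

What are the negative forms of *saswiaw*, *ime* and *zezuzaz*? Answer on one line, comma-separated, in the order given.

The alternation tracks the final sound of the stem — -eme when the stem ends in a sibilant (*ez*, *povus*); -ip when the stem ends in a non-sibilant consonant (*naw*, *sejajev*, *rinan*); -lo when the stem ends in a vowel (*adowa*, *ave*).
*saswiaw*: final sound = /w/, a non-sibilant consonant → -ip → *saswiawip*.
Since the final sound of *ime* is /e/ (a vowel), it takes -lo, giving *imelo*.
Since the final sound of *zezuzaz* is /z/ (a sibilant), it takes -eme, giving *zezuzazeme*.

saswiawip, imelo, zezuzazeme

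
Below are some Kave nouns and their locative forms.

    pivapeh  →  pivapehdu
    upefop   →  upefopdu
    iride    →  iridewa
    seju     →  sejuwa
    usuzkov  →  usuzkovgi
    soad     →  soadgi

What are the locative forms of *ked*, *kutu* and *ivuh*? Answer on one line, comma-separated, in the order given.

kedgi, kutuwa, ivuhdu

The pattern is voicing of the final sound: -du when the stem ends in a voiceless consonant (*pivapeh*, *upefop*); -gi when the stem ends in a voiced consonant (*usuzkov*, *soad*); -wa when the stem ends in a vowel (*iride*, *seju*).
The final sound of *ked* is /d/, which is a voiced consonant, so the suffix is -gi, giving *kedgi*.
*kutu*: final sound = /u/, a vowel → -wa → *kutuwa*.
*ivuh* — final sound /h/ (a voiceless consonant) → -du → *ivuhdu*.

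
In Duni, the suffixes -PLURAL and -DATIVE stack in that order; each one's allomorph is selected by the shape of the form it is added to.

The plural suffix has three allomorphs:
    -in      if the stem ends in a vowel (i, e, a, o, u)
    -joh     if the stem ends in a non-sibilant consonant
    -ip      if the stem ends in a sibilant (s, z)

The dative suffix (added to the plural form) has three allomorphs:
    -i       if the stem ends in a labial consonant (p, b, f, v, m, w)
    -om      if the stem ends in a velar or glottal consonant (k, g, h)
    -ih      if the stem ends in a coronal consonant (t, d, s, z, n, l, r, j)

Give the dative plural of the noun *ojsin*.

ojsinjohom

The final sound of *ojsin* is /n/, which is a non-sibilant consonant, so the plural suffix is -joh, giving *ojsinjoh*.
Since the final consonant of the plural form *ojsinjoh* is /h/ (velar/glottal), it takes -om, giving *ojsinjohom*.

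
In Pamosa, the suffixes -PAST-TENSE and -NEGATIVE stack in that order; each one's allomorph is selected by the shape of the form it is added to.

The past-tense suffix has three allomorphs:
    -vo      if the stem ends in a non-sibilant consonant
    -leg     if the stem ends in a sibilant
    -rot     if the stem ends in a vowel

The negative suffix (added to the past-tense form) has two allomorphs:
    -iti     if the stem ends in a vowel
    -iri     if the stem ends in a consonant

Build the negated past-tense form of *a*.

The final sound of *a* is /a/, which is a vowel, so the past-tense suffix is -rot, giving *arot*.
Since the final sound of the past-tense form *arot* is /t/ (a consonant), it takes -iri, giving *arotiri*.

arotiri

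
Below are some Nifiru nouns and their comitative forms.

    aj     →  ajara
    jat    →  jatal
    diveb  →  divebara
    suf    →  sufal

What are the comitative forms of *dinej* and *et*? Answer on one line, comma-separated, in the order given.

Looking at the final consonant of each stem: -al when the stem ends in a voiceless consonant (*jat*, *suf*); -ara when the stem ends in a voiced consonant (*aj*, *diveb*).
The final consonant of *dinej* is /j/, which is voiced, so the suffix is -ara, giving *dinejara*.
The final consonant of *et* is /t/, which is voiceless, so the suffix is -al, giving *etal*.

dinejara, etal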